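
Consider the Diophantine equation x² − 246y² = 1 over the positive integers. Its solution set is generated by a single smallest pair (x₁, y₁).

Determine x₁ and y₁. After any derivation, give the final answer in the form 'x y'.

88805 5662

d=246: √d = [15; 1,2,5,1,14,1,5,2,1,30] (ℓ=10, even), read p_9/q_9
i=0: a=15 ⇒ p=15, q=1
…
i=3: a=5 ⇒ p=251, q=16
i=4: a=1 ⇒ p=298, q=19
…
i=7: a=5 ⇒ p=28028, q=1787
i=8: a=2 ⇒ p=60777, q=3875
i=9: a=1 ⇒ p=88805, q=5662
fundamental: x₁=88805, y₁=5662  (since 7886328025 − 246·32058244 = 1)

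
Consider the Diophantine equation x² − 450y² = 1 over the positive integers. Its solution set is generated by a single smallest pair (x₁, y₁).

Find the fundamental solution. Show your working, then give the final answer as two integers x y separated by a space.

19601 924

d=450: √d = [21; 4,1,2,4,2,1,4,42] (ℓ=8, even), read p_7/q_7
k=0  a_k=21  p_k/q_k = 21/1
k=1  a_k=4  p_k/q_k = 85/4
k=2  a_k=1  p_k/q_k = 106/5
…
k=4  a_k=4  p_k/q_k = 1294/61
k=5  a_k=2  p_k/q_k = 2885/136
k=6  a_k=1  p_k/q_k = 4179/197
k=7  a_k=4  p_k/q_k = 19601/924
(x₁, y₁) = (19601, 924);  19601² − 450·924² = 1 ✓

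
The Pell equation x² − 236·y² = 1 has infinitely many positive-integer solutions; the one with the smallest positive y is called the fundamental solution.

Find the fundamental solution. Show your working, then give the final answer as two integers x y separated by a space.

561799 36570

[15; 2,1,3,5,1,6,1,5,3,1,2,30] for √236; ℓ=12 ⇒ convergent index 11
a_0=15:  p_0=15·1+0=15,  q_0=15·0+1=1
a_1=2:  p_1=2·15+1=31,  q_1=2·1+0=2
…
a_4=5:  p_4=5·169+46=891,  q_4=5·11+3=58
…
a_7=1:  p_7=1·7251+1060=8311,  q_7=1·472+69=541
…
a_9=3:  p_9=3·48806+8311=154729,  q_9=3·3177+541=10072
a_10=1:  p_10=1·154729+48806=203535,  q_10=1·10072+3177=13249
a_11=2:  p_11=2·203535+154729=561799,  q_11=2·13249+10072=36570
fundamental: x₁=561799, y₁=36570  (since 315618116401 − 236·1337364900 = 1)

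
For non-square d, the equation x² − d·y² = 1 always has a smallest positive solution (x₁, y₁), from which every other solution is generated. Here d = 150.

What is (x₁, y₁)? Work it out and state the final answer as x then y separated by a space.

[12; 4,24] for √150; ℓ=2 ⇒ convergent index 1
a_0=12:  p_0=12·1+0=12,  q_0=12·0+1=1
a_1=4:  p_1=4·12+1=49,  q_1=4·1+0=4
fundamental: x₁=49, y₁=4  (since 2401 − 150·16 = 1)

49 4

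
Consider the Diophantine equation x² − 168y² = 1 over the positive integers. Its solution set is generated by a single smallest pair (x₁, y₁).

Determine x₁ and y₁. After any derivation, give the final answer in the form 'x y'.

√168 = [12; 1,24, …], period ℓ=2 (even) → k=1
a_0=12:  p_0=12·1+0=12,  q_0=12·0+1=1
a_1=1:  p_1=1·12+1=13,  q_1=1·1+0=1
(x₁, y₁) = (13, 1);  13² − 168·1² = 1 ✓

13 1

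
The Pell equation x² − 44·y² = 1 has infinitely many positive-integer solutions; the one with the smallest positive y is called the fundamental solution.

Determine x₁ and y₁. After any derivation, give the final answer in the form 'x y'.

√44 → a₀=6, period (1,1,1,2,1,1,1,12); ℓ=8 even so k=7
i=0: a=6 ⇒ p=6, q=1
…
i=3: a=1 ⇒ p=20, q=3
i=4: a=2 ⇒ p=53, q=8
…
i=6: a=1 ⇒ p=126, q=19
i=7: a=1 ⇒ p=199, q=30
fundamental: x₁=199, y₁=30  (since 39601 − 44·900 = 1)

199 30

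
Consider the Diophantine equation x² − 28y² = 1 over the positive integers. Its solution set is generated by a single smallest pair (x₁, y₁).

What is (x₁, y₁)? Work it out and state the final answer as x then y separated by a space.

127 24

√28 → a₀=5, period (3,2,3,10); ℓ=4 even so k=3
i=0: a=5 ⇒ p=5, q=1
…
i=2: a=2 ⇒ p=37, q=7
i=3: a=3 ⇒ p=127, q=24
(x₁, y₁) = (127, 24);  127² − 28·24² = 1 ✓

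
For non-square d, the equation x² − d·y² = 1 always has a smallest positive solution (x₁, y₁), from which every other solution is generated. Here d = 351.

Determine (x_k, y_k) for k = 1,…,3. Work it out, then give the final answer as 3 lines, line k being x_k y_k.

62425 3332
7793761249 416000200
973051091875225 51937624966668

d=351: √d = [18; 1,2,1,3,2,2,2,3,1,2,1,36] (ℓ=12, even), read p_11/q_11
k=0  a_k=18  p_k/q_k = 18/1
k=1  a_k=1  p_k/q_k = 19/1
k=2  a_k=2  p_k/q_k = 56/3
k=3  a_k=1  p_k/q_k = 75/4
…
k=7  a_k=2  p_k/q_k = 3747/200
k=8  a_k=3  p_k/q_k = 12796/683
k=9  a_k=1  p_k/q_k = 16543/883
k=10  a_k=2  p_k/q_k = 45882/2449
k=11  a_k=1  p_k/q_k = 62425/3332
(x₁, y₁) = (62425, 3332);  62425² − 351·3332² = 1 ✓
(62425+3332√351)^2 = 7793761249 + 416000200√351
(62425+3332√351)^3 = 973051091875225 + 51937624966668√351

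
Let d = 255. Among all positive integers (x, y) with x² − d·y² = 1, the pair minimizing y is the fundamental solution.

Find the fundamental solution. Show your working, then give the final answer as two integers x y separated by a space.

16 1

√255 → a₀=15, period (1,30); ℓ=2 even so k=1
a_0=15:  p_0=15·1+0=15,  q_0=15·0+1=1
a_1=1:  p_1=1·15+1=16,  q_1=1·1+0=1
(x₁, y₁) = (16, 1);  16² − 255·1² = 1 ✓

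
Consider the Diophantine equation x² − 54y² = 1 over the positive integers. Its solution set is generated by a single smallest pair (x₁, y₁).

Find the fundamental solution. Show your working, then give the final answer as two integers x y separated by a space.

√54 = [7; 2,1,6,1,2,14, …], period ℓ=6 (even) → k=5
step 0: (7, 1)  from 7·(1,0) + (0,1)
step 1: (15, 2)  from 2·(7,1) + (1,0)
…
step 3: (147, 20)  from 6·(22,3) + (15,2)
step 4: (169, 23)  from 1·(147,20) + (22,3)
step 5: (485, 66)  from 2·(169,23) + (147,20)
fundamental: x₁=485, y₁=66  (since 235225 − 54·4356 = 1)

485 66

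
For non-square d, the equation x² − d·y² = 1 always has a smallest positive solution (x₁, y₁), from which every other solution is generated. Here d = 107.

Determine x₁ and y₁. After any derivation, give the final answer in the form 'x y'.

962 93

[10; 2,1,9,1,2,20] for √107; ℓ=6 ⇒ convergent index 5
k=0  a_k=10  p_k/q_k = 10/1
k=1  a_k=2  p_k/q_k = 21/2
…
k=3  a_k=9  p_k/q_k = 300/29
k=4  a_k=1  p_k/q_k = 331/32
k=5  a_k=2  p_k/q_k = 962/93
fundamental: x₁=962, y₁=93  (since 925444 − 107·8649 = 1)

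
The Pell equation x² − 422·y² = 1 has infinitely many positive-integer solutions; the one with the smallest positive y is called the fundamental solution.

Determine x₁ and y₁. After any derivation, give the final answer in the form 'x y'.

d=422: √d = [20; 1,1,5,2,1,…,1,1,40] (ℓ=14, even), read p_13/q_13
k=0  a_k=20  p_k/q_k = 20/1
k=1  a_k=1  p_k/q_k = 21/1
k=2  a_k=1  p_k/q_k = 41/2
…
k=4  a_k=2  p_k/q_k = 493/24
…
k=6  a_k=3  p_k/q_k = 2650/129
k=7  a_k=20  p_k/q_k = 53719/2615
k=8  a_k=3  p_k/q_k = 163807/7974
k=9  a_k=1  p_k/q_k = 217526/10589
k=10  a_k=2  p_k/q_k = 598859/29152
k=11  a_k=5  p_k/q_k = 3211821/156349
k=12  a_k=1  p_k/q_k = 3810680/185501
k=13  a_k=1  p_k/q_k = 7022501/341850
→ (7022501, 341850).  Check: 7022501²=49315520295001, 422·341850²=49315520295000, difference 1.

7022501 341850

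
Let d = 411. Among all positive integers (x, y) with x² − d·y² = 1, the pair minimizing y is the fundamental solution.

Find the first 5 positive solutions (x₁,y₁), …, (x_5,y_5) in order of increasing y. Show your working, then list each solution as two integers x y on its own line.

d=411: √d = [20; 3,1,1,1,19,1,1,1,3,40] (ℓ=10, even), read p_9/q_9
i=0: a=20 ⇒ p=20, q=1
i=1: a=3 ⇒ p=61, q=3
i=2: a=1 ⇒ p=81, q=4
i=3: a=1 ⇒ p=142, q=7
i=4: a=1 ⇒ p=223, q=11
i=5: a=19 ⇒ p=4379, q=216
i=6: a=1 ⇒ p=4602, q=227
i=7: a=1 ⇒ p=8981, q=443
i=8: a=1 ⇒ p=13583, q=670
i=9: a=3 ⇒ p=49730, q=2453
fundamental: x₁=49730, y₁=2453  (since 2473072900 − 411·6017209 = 1)
(49730+2453√411)^2 = 4946145799 + 243975380√411
(49730+2453√411)^3 = 491943661118810 + 24265791292347√411
(49730+2453√411)^4 = 48928716529930696801 + 2413475601692857240√411
(49730+2453√411)^5 = 4866450145574963442708650 + 240044283320105789798053√411

49730 2453
4946145799 243975380
491943661118810 24265791292347
48928716529930696801 2413475601692857240
4866450145574963442708650 240044283320105789798053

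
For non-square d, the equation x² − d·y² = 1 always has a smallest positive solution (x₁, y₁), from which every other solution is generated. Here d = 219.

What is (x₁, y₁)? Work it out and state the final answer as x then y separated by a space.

√219 = [14; 1,3,1,28, …], period ℓ=4 (even) → k=3
a_0=14:  p_0=14·1+0=14,  q_0=14·0+1=1
a_1=1:  p_1=1·14+1=15,  q_1=1·1+0=1
a_2=3:  p_2=3·15+14=59,  q_2=3·1+1=4
a_3=1:  p_3=1·59+15=74,  q_3=1·4+1=5
(x₁, y₁) = (74, 5);  74² − 219·5² = 1 ✓

74 5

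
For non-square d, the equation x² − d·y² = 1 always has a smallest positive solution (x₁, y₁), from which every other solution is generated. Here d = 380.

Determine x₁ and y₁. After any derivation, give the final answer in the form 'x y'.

d=380: √d = [19; 2,38] (ℓ=2, even), read p_1/q_1
k=0  a_k=19  p_k/q_k = 19/1
k=1  a_k=2  p_k/q_k = 39/2
fundamental: x₁=39, y₁=2  (since 1521 − 380·4 = 1)

39 2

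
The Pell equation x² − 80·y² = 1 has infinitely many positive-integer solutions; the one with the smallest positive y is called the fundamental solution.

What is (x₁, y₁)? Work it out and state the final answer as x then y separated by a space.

[8; 1,16] for √80; ℓ=2 ⇒ convergent index 1
step 0: (8, 1)  from 8·(1,0) + (0,1)
step 1: (9, 1)  from 1·(8,1) + (1,0)
→ (9, 1).  Check: 9²=81, 80·1²=80, difference 1.

9 1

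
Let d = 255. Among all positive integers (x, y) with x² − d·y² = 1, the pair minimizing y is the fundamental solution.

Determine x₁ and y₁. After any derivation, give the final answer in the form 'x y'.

16 1

√255 = [15; 1,30, …], period ℓ=2 (even) → k=1
a_0=15:  p_0=15·1+0=15,  q_0=15·0+1=1
a_1=1:  p_1=1·15+1=16,  q_1=1·1+0=1
→ (16, 1).  Check: 16²=256, 255·1²=255, difference 1.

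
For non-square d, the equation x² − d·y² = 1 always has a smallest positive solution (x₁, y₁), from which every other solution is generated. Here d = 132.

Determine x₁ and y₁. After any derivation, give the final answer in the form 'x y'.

23 2

√132 → a₀=11, period (2,22); ℓ=2 even so k=1
step 0: (11, 1)  from 11·(1,0) + (0,1)
step 1: (23, 2)  from 2·(11,1) + (1,0)
(x₁, y₁) = (23, 2);  23² − 132·2² = 1 ✓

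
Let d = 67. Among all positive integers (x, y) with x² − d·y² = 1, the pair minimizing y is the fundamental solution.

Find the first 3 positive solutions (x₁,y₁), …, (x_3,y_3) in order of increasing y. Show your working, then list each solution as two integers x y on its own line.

48842 5967
4771081927 582880428
466058366908226 56938091722785

√67 → a₀=8, period (5,2,1,1,7,1,1,2,5,16); ℓ=10 even so k=9
i=0: a=8 ⇒ p=8, q=1
i=1: a=5 ⇒ p=41, q=5
i=2: a=2 ⇒ p=90, q=11
…
i=4: a=1 ⇒ p=221, q=27
i=5: a=7 ⇒ p=1678, q=205
…
i=7: a=1 ⇒ p=3577, q=437
i=8: a=2 ⇒ p=9053, q=1106
i=9: a=5 ⇒ p=48842, q=5967
fundamental: x₁=48842, y₁=5967  (since 2385540964 − 67·35605089 = 1)
(x_2, y_2) = (48842·48842 + 67·5967·5967, 48842·5967 + 5967·48842) = (4771081927, 582880428)
(x_3, y_3) = (48842·4771081927 + 67·5967·582880428, 48842·582880428 + 5967·4771081927) = (466058366908226, 56938091722785)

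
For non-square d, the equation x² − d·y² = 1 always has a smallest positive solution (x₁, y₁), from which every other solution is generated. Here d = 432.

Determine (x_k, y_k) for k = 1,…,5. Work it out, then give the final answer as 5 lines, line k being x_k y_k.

√432 = [20; 1,3,1,1,1,3,1,40, …], period ℓ=8 (even) → k=7
a_0=20:  p_0=20·1+0=20,  q_0=20·0+1=1
…
a_2=3:  p_2=3·21+20=83,  q_2=3·1+1=4
…
a_5=1:  p_5=1·187+104=291,  q_5=1·9+5=14
a_6=3:  p_6=3·291+187=1060,  q_6=3·14+9=51
a_7=1:  p_7=1·1060+291=1351,  q_7=1·51+14=65
(x₁, y₁) = (1351, 65);  1351² − 432·65² = 1 ✓
(x_2, y_2) = (1351·1351 + 432·65·65, 1351·65 + 65·1351) = (3650401, 175630)
(x_3, y_3) = (1351·3650401 + 432·65·175630, 1351·175630 + 65·3650401) = (9863382151, 474552195)
(x_4, y_4) = (1351·9863382151 + 432·65·474552195, 1351·474552195 + 65·9863382151) = (26650854921601, 1282239855260)
(x_5, y_5) = (1351·26650854921601 + 432·65·1282239855260, 1351·1282239855260 + 65·26650854921601) = (72010600134783751, 3464611614360325)

1351 65
3650401 175630
9863382151 474552195
26650854921601 1282239855260
72010600134783751 3464611614360325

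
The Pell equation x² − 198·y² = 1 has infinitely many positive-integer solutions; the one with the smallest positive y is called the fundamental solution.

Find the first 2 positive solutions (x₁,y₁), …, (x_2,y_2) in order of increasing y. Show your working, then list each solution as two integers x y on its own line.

d=198: √d = [14; 14,28] (ℓ=2, even), read p_1/q_1
a_0=14:  p_0=14·1+0=14,  q_0=14·0+1=1
a_1=14:  p_1=14·14+1=197,  q_1=14·1+0=14
(x₁, y₁) = (197, 14);  197² − 198·14² = 1 ✓
k=2:  x_2 = 197·197+198·14·14 = 77617,  y_2 = 197·14+14·197 = 5516

197 14
77617 5516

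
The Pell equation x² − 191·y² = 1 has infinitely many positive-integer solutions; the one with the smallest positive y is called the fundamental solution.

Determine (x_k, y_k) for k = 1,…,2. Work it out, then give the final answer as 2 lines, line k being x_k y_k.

[13; 1,4,1,1,3,…,4,1,26] for √191; ℓ=16 ⇒ convergent index 15
k=0  a_k=13  p_k/q_k = 13/1
k=1  a_k=1  p_k/q_k = 14/1
…
k=8  a_k=13  p_k/q_k = 40217/2910
k=9  a_k=2  p_k/q_k = 83433/6037
k=10  a_k=2  p_k/q_k = 207083/14984
k=11  a_k=3  p_k/q_k = 704682/50989
k=12  a_k=1  p_k/q_k = 911765/65973
k=13  a_k=1  p_k/q_k = 1616447/116962
k=14  a_k=4  p_k/q_k = 7377553/533821
k=15  a_k=1  p_k/q_k = 8994000/650783
fundamental: x₁=8994000, y₁=650783  (since 80892036000000 − 191·423518513089 = 1)
(8994000+650783√191)^2 = 161784071999999 + 11706284604000√191

8994000 650783
161784071999999 11706284604000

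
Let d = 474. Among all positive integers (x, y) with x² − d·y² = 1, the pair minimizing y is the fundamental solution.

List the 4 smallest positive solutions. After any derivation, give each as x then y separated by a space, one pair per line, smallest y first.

√474 = [21; 1,3,2,1,1,…,3,1,42, …], period ℓ=14 (even) → k=13
k=0  a_k=21  p_k/q_k = 21/1
k=1  a_k=1  p_k/q_k = 22/1
k=2  a_k=3  p_k/q_k = 87/4
k=3  a_k=2  p_k/q_k = 196/9
…
k=6  a_k=1  p_k/q_k = 762/35
…
k=8  a_k=1  p_k/q_k = 5813/267
…
k=11  a_k=2  p_k/q_k = 44218/2031
k=12  a_k=3  p_k/q_k = 149331/6859
k=13  a_k=1  p_k/q_k = 193549/8890
fundamental: x₁=193549, y₁=8890  (since 37461215401 − 474·79032100 = 1)
n=2: (193549,8890)∘(193549,8890) = (193549·193549+474·8890·8890, 193549·8890+8890·193549) = (74922430801,3441301220)
n=3: (74922430801,3441301220)∘(193549,8890) = (193549·74922430801+474·8890·3441301220, 193549·3441301220+8890·74922430801) = (29002323118011949,1332120819650670)
n=4: (29002323118011949,1332120819650670)∘(193549,8890) = (193549·29002323118011949+474·8890·1332120819650670, 193549·1332120819650670+8890·29002323118011949) = (11226741274261267003201,515661305041693754440)

193549 8890
74922430801 3441301220
29002323118011949 1332120819650670
11226741274261267003201 515661305041693754440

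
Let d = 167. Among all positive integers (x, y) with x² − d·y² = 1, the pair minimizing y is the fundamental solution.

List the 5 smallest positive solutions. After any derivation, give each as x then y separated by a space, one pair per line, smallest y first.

168 13
56447 4368
18966024 1467635
6372527617 493120992
2141150313288 165687185677

[12; 1,11,1,24] for √167; ℓ=4 ⇒ convergent index 3
a_0=12:  p_0=12·1+0=12,  q_0=12·0+1=1
a_1=1:  p_1=1·12+1=13,  q_1=1·1+0=1
a_2=11:  p_2=11·13+12=155,  q_2=11·1+1=12
a_3=1:  p_3=1·155+13=168,  q_3=1·12+1=13
→ (168, 13).  Check: 168²=28224, 167·13²=28223, difference 1.
k=2:  x_2 = 168·168+167·13·13 = 56447,  y_2 = 168·13+13·168 = 4368
k=3:  x_3 = 168·56447+167·13·4368 = 18966024,  y_3 = 168·4368+13·56447 = 1467635
k=4:  x_4 = 168·18966024+167·13·1467635 = 6372527617,  y_4 = 168·1467635+13·18966024 = 493120992
k=5:  x_5 = 168·6372527617+167·13·493120992 = 2141150313288,  y_5 = 168·493120992+13·6372527617 = 165687185677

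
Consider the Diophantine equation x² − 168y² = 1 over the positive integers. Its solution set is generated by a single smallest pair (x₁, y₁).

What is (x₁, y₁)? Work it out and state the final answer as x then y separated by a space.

d=168: √d = [12; 1,24] (ℓ=2, even), read p_1/q_1
step 0: (12, 1)  from 12·(1,0) + (0,1)
step 1: (13, 1)  from 1·(12,1) + (1,0)
→ (13, 1).  Check: 13²=169, 168·1²=168, difference 1.

13 1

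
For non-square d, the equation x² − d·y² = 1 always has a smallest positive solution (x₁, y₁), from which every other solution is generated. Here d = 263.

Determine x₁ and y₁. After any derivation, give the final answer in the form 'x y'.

139128 8579

d=263: √d = [16; 4,1,1,1,1,15,1,1,1,1,4,32] (ℓ=12, even), read p_11/q_11
a_0=16:  p_0=16·1+0=16,  q_0=16·0+1=1
a_1=4:  p_1=4·16+1=65,  q_1=4·1+0=4
…
a_3=1:  p_3=1·81+65=146,  q_3=1·5+4=9
a_4=1:  p_4=1·146+81=227,  q_4=1·9+5=14
…
a_6=15:  p_6=15·373+227=5822,  q_6=15·23+14=359
…
a_8=1:  p_8=1·6195+5822=12017,  q_8=1·382+359=741
…
a_10=1:  p_10=1·18212+12017=30229,  q_10=1·1123+741=1864
a_11=4:  p_11=4·30229+18212=139128,  q_11=4·1864+1123=8579
→ (139128, 8579).  Check: 139128²=19356600384, 263·8579²=19356600383, difference 1.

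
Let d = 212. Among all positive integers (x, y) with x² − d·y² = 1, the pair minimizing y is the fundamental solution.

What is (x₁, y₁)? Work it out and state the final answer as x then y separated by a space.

66249 4550

√212 → a₀=14, period (1,1,3,1,1,…,1,1,28); ℓ=14 even so k=13
i=0: a=14 ⇒ p=14, q=1
i=1: a=1 ⇒ p=15, q=1
…
i=3: a=3 ⇒ p=102, q=7
i=4: a=1 ⇒ p=131, q=9
i=5: a=1 ⇒ p=233, q=16
i=6: a=1 ⇒ p=364, q=25
i=7: a=6 ⇒ p=2417, q=166
…
i=9: a=1 ⇒ p=5198, q=357
i=10: a=1 ⇒ p=7979, q=548
i=11: a=3 ⇒ p=29135, q=2001
i=12: a=1 ⇒ p=37114, q=2549
i=13: a=1 ⇒ p=66249, q=4550
fundamental: x₁=66249, y₁=4550  (since 4388930001 − 212·20702500 = 1)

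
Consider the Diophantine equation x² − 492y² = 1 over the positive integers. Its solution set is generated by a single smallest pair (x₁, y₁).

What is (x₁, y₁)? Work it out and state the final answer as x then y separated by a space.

√492 = [22; 5,1,1,10,1,1,5,44, …], period ℓ=8 (even) → k=7
i=0: a=22 ⇒ p=22, q=1
…
i=5: a=1 ⇒ p=2817, q=127
i=6: a=1 ⇒ p=5390, q=243
i=7: a=5 ⇒ p=29767, q=1342
→ (29767, 1342).  Check: 29767²=886074289, 492·1342²=886074288, difference 1.

29767 1342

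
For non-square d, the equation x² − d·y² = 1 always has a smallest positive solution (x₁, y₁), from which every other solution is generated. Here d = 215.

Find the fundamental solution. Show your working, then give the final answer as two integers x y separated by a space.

44 3

d=215: √d = [14; 1,1,1,28] (ℓ=4, even), read p_3/q_3
i=0: a=14 ⇒ p=14, q=1
…
i=2: a=1 ⇒ p=29, q=2
i=3: a=1 ⇒ p=44, q=3
fundamental: x₁=44, y₁=3  (since 1936 − 215·9 = 1)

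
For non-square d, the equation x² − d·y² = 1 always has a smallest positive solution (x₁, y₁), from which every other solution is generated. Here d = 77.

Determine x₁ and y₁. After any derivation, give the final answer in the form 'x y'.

351 40

[8; 1,3,2,3,1,16] for √77; ℓ=6 ⇒ convergent index 5
k=0  a_k=8  p_k/q_k = 8/1
k=1  a_k=1  p_k/q_k = 9/1
k=2  a_k=3  p_k/q_k = 35/4
…
k=4  a_k=3  p_k/q_k = 272/31
k=5  a_k=1  p_k/q_k = 351/40
fundamental: x₁=351, y₁=40  (since 123201 − 77·1600 = 1)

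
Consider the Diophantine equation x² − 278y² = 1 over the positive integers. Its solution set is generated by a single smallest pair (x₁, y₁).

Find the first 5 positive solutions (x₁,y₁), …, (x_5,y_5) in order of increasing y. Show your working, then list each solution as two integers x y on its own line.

√278 → a₀=16, period (1,2,16,2,1,32); ℓ=6 even so k=5
k=0  a_k=16  p_k/q_k = 16/1
k=1  a_k=1  p_k/q_k = 17/1
k=2  a_k=2  p_k/q_k = 50/3
…
k=4  a_k=2  p_k/q_k = 1684/101
k=5  a_k=1  p_k/q_k = 2501/150
(x₁, y₁) = (2501, 150);  2501² − 278·150² = 1 ✓
(2501+150√278)^2 = 12510001 + 750300√278
(2501+150√278)^3 = 62575022501 + 3753000450√278
(2501+150√278)^4 = 313000250040001 + 18772507500600√278
(2501+150√278)^5 = 1565627188125062501 + 93900078765000750√278

2501 150
12510001 750300
62575022501 3753000450
313000250040001 18772507500600
1565627188125062501 93900078765000750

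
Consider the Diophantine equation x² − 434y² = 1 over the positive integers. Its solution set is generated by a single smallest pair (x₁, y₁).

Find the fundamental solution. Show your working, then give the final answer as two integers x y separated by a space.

125 6

√434 = [20; 1,4,1,40, …], period ℓ=4 (even) → k=3
k=0  a_k=20  p_k/q_k = 20/1
k=1  a_k=1  p_k/q_k = 21/1
k=2  a_k=4  p_k/q_k = 104/5
k=3  a_k=1  p_k/q_k = 125/6
fundamental: x₁=125, y₁=6  (since 15625 − 434·36 = 1)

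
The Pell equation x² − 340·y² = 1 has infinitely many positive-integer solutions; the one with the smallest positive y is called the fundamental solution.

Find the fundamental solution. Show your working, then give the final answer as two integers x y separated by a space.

285769 15498

d=340: √d = [18; 2,3,1,1,1,…,3,2,36] (ℓ=14, even), read p_13/q_13
step 0: (18, 1)  from 18·(1,0) + (0,1)
step 1: (37, 2)  from 2·(18,1) + (1,0)
…
step 3: (166, 9)  from 1·(129,7) + (37,2)
…
step 5: (461, 25)  from 1·(295,16) + (166,9)
step 6: (756, 41)  from 1·(461,25) + (295,16)
…
step 11: (34813, 1888)  from 1·(21039,1141) + (13774,747)
step 12: (125478, 6805)  from 3·(34813,1888) + (21039,1141)
step 13: (285769, 15498)  from 2·(125478,6805) + (34813,1888)
(x₁, y₁) = (285769, 15498);  285769² − 340·15498² = 1 ✓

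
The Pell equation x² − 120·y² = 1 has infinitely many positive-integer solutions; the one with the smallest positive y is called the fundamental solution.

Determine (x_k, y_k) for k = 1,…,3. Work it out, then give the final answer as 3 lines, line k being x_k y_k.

11 1
241 22
5291 483

[10; 1,20] for √120; ℓ=2 ⇒ convergent index 1
a_0=10:  p_0=10·1+0=10,  q_0=10·0+1=1
a_1=1:  p_1=1·10+1=11,  q_1=1·1+0=1
fundamental: x₁=11, y₁=1  (since 121 − 120·1 = 1)
(11+1√120)^2 = 241 + 22√120
(11+1√120)^3 = 5291 + 483√120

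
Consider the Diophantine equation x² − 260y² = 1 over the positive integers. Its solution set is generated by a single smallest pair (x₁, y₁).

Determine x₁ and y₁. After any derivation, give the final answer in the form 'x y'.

√260 = [16; 8,32, …], period ℓ=2 (even) → k=1
k=0  a_k=16  p_k/q_k = 16/1
k=1  a_k=8  p_k/q_k = 129/8
→ (129, 8).  Check: 129²=16641, 260·8²=16640, difference 1.

129 8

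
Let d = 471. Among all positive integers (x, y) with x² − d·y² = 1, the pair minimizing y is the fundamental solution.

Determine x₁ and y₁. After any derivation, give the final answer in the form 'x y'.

√471 → a₀=21, period (1,2,2,1,3,…,2,1,42); ℓ=14 even so k=13
step 0: (21, 1)  from 21·(1,0) + (0,1)
…
step 2: (65, 3)  from 2·(22,1) + (21,1)
step 3: (152, 7)  from 2·(65,3) + (22,1)
step 4: (217, 10)  from 1·(152,7) + (65,3)
…
step 6: (3429, 158)  from 4·(803,37) + (217,10)
…
step 9: (644804, 29711)  from 3·(198665,9154) + (48809,2249)
…
step 11: (2331742, 107441)  from 2·(843469,38865) + (644804,29711)
step 12: (5506953, 253747)  from 2·(2331742,107441) + (843469,38865)
step 13: (7838695, 361188)  from 1·(5506953,253747) + (2331742,107441)
fundamental: x₁=7838695, y₁=361188  (since 61445139303025 − 471·130456771344 = 1)

7838695 361188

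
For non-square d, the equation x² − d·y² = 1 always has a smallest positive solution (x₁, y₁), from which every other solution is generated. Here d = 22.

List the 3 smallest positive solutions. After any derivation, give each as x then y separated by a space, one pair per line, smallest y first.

√22 → a₀=4, period (1,2,4,2,1,8); ℓ=6 even so k=5
k=0  a_k=4  p_k/q_k = 4/1
…
k=4  a_k=2  p_k/q_k = 136/29
k=5  a_k=1  p_k/q_k = 197/42
fundamental: x₁=197, y₁=42  (since 38809 − 22·1764 = 1)
(x_2, y_2) = (197·197 + 22·42·42, 197·42 + 42·197) = (77617, 16548)
(x_3, y_3) = (197·77617 + 22·42·16548, 197·16548 + 42·77617) = (30580901, 6519870)

197 42
77617 16548
30580901 6519870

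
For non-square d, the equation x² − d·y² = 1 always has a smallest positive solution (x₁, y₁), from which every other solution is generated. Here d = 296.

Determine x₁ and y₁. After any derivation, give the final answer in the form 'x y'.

3699 215

√296 = [17; 4,1,7,1,4,34, …], period ℓ=6 (even) → k=5
a_0=17:  p_0=17·1+0=17,  q_0=17·0+1=1
a_1=4:  p_1=4·17+1=69,  q_1=4·1+0=4
a_2=1:  p_2=1·69+17=86,  q_2=1·4+1=5
a_3=7:  p_3=7·86+69=671,  q_3=7·5+4=39
a_4=1:  p_4=1·671+86=757,  q_4=1·39+5=44
a_5=4:  p_5=4·757+671=3699,  q_5=4·44+39=215
→ (3699, 215).  Check: 3699²=13682601, 296·215²=13682600, difference 1.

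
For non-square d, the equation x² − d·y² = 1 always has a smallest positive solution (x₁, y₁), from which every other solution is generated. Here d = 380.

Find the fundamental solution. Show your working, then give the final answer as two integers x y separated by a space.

d=380: √d = [19; 2,38] (ℓ=2, even), read p_1/q_1
k=0  a_k=19  p_k/q_k = 19/1
k=1  a_k=2  p_k/q_k = 39/2
(x₁, y₁) = (39, 2);  39² − 380·2² = 1 ✓

39 2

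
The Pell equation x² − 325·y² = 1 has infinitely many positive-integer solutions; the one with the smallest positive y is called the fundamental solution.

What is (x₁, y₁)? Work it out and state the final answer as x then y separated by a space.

649 36

d=325: √d = [18; 36] (ℓ=1, odd), read p_1/q_1
k=0  a_k=18  p_k/q_k = 18/1
k=1  a_k=36  p_k/q_k = 649/36
fundamental: x₁=649, y₁=36  (since 421201 − 325·1296 = 1)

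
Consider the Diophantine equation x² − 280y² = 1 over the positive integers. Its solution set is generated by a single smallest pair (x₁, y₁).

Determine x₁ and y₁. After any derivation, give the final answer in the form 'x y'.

251 15

√280 = [16; 1,2,1,2,1,32, …], period ℓ=6 (even) → k=5
i=0: a=16 ⇒ p=16, q=1
i=1: a=1 ⇒ p=17, q=1
i=2: a=2 ⇒ p=50, q=3
…
i=4: a=2 ⇒ p=184, q=11
i=5: a=1 ⇒ p=251, q=15
(x₁, y₁) = (251, 15);  251² − 280·15² = 1 ✓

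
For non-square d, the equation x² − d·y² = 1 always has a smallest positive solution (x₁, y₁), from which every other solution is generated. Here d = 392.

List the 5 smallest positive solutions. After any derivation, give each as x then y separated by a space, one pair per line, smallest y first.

99 5
19601 990
3880899 196015
768398401 38809980
152139002499 7684180025

√392 → a₀=19, period (1,3,1,38); ℓ=4 even so k=3
i=0: a=19 ⇒ p=19, q=1
i=1: a=1 ⇒ p=20, q=1
i=2: a=3 ⇒ p=79, q=4
i=3: a=1 ⇒ p=99, q=5
→ (99, 5).  Check: 99²=9801, 392·5²=9800, difference 1.
k=2:  x_2 = 99·99+392·5·5 = 19601,  y_2 = 99·5+5·99 = 990
k=3:  x_3 = 99·19601+392·5·990 = 3880899,  y_3 = 99·990+5·19601 = 196015
k=4:  x_4 = 99·3880899+392·5·196015 = 768398401,  y_4 = 99·196015+5·3880899 = 38809980
k=5:  x_5 = 99·768398401+392·5·38809980 = 152139002499,  y_5 = 99·38809980+5·768398401 = 7684180025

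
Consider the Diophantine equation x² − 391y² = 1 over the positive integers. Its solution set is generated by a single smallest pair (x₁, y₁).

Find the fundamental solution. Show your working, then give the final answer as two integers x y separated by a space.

7338680 371133

d=391: √d = [19; 1,3,2,2,1,…,3,1,38] (ℓ=16, even), read p_15/q_15
step 0: (19, 1)  from 19·(1,0) + (0,1)
step 1: (20, 1)  from 1·(19,1) + (1,0)
step 2: (79, 4)  from 3·(20,1) + (19,1)
step 3: (178, 9)  from 2·(79,4) + (20,1)
step 4: (435, 22)  from 2·(178,9) + (79,4)
…
step 6: (1048, 53)  from 1·(613,31) + (435,22)
…
step 10: (160266, 8105)  from 1·(107747,5449) + (52519,2656)
step 11: (268013, 13554)  from 1·(160266,8105) + (107747,5449)
…
step 14: (5678083, 287153)  from 3·(1660597,83980) + (696292,35213)
step 15: (7338680, 371133)  from 1·(5678083,287153) + (1660597,83980)
fundamental: x₁=7338680, y₁=371133  (since 53856224142400 − 391·137739703689 = 1)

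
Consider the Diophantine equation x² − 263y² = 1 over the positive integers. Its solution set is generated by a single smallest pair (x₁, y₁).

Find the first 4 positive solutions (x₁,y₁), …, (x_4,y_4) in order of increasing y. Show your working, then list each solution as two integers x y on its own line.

139128 8579
38713200767 2387158224
10772180392483224 664241098768765
2997423827252098776577 184829071176614315616

[16; 4,1,1,1,1,15,1,1,1,1,4,32] for √263; ℓ=12 ⇒ convergent index 11
i=0: a=16 ⇒ p=16, q=1
i=1: a=4 ⇒ p=65, q=4
…
i=8: a=1 ⇒ p=12017, q=741
…
i=10: a=1 ⇒ p=30229, q=1864
i=11: a=4 ⇒ p=139128, q=8579
(x₁, y₁) = (139128, 8579);  139128² − 263·8579² = 1 ✓
k=2:  x_2 = 139128·139128+263·8579·8579 = 38713200767,  y_2 = 139128·8579+8579·139128 = 2387158224
k=3:  x_3 = 139128·38713200767+263·8579·2387158224 = 10772180392483224,  y_3 = 139128·2387158224+8579·38713200767 = 664241098768765
k=4:  x_4 = 139128·10772180392483224+263·8579·664241098768765 = 2997423827252098776577,  y_4 = 139128·664241098768765+8579·10772180392483224 = 184829071176614315616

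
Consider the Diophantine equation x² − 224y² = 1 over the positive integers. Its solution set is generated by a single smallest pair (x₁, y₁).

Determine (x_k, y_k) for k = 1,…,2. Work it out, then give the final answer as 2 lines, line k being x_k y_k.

√224 → a₀=14, period (1,28); ℓ=2 even so k=1
k=0  a_k=14  p_k/q_k = 14/1
k=1  a_k=1  p_k/q_k = 15/1
(x₁, y₁) = (15, 1);  15² − 224·1² = 1 ✓
(x_2, y_2) = (15·15 + 224·1·1, 15·1 + 1·15) = (449, 30)

15 1
449 30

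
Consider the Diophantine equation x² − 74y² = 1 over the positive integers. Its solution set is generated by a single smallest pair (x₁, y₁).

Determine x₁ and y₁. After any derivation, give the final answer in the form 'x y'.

3699 430

√74 → a₀=8, period (1,1,1,1,16); ℓ=5 odd so k=9
i=0: a=8 ⇒ p=8, q=1
…
i=2: a=1 ⇒ p=17, q=2
…
i=4: a=1 ⇒ p=43, q=5
i=5: a=16 ⇒ p=714, q=83
…
i=8: a=1 ⇒ p=2228, q=259
i=9: a=1 ⇒ p=3699, q=430
→ (3699, 430).  Check: 3699²=13682601, 74·430²=13682600, difference 1.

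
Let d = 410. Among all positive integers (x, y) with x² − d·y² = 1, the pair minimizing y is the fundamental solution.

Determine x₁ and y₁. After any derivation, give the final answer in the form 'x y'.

√410 → a₀=20, period (4,40); ℓ=2 even so k=1
a_0=20:  p_0=20·1+0=20,  q_0=20·0+1=1
a_1=4:  p_1=4·20+1=81,  q_1=4·1+0=4
fundamental: x₁=81, y₁=4  (since 6561 − 410·16 = 1)

81 4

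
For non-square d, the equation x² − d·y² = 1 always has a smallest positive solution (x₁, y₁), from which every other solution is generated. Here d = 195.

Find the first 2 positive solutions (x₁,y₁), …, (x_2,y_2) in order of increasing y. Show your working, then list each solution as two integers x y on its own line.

[13; 1,26] for √195; ℓ=2 ⇒ convergent index 1
k=0  a_k=13  p_k/q_k = 13/1
k=1  a_k=1  p_k/q_k = 14/1
(x₁, y₁) = (14, 1);  14² − 195·1² = 1 ✓
n=2: (14,1)∘(14,1) = (14·14+195·1·1, 14·1+1·14) = (391,28)

14 1
391 28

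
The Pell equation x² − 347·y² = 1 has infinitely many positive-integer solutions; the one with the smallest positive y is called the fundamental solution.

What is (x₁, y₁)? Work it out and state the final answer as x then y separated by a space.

641602 34443

√347 = [18; 1,1,1,2,4,…,1,1,36, …], period ℓ=14 (even) → k=13
k=0  a_k=18  p_k/q_k = 18/1
k=1  a_k=1  p_k/q_k = 19/1
k=2  a_k=1  p_k/q_k = 37/2
k=3  a_k=1  p_k/q_k = 56/3
…
k=6  a_k=1  p_k/q_k = 801/43
…
k=9  a_k=4  p_k/q_k = 74549/4002
k=10  a_k=2  p_k/q_k = 164168/8813
k=11  a_k=1  p_k/q_k = 238717/12815
k=12  a_k=1  p_k/q_k = 402885/21628
k=13  a_k=1  p_k/q_k = 641602/34443
(x₁, y₁) = (641602, 34443);  641602² − 347·34443² = 1 ✓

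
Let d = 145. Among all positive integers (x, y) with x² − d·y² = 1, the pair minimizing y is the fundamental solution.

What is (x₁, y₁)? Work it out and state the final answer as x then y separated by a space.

289 24

√145 → a₀=12, period (24); ℓ=1 odd so k=1
i=0: a=12 ⇒ p=12, q=1
i=1: a=24 ⇒ p=289, q=24
(x₁, y₁) = (289, 24);  289² − 145·24² = 1 ✓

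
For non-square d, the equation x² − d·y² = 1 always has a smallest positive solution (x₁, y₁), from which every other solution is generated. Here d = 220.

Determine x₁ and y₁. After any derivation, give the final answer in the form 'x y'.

d=220: √d = [14; 1,4,1,28] (ℓ=4, even), read p_3/q_3
a_0=14:  p_0=14·1+0=14,  q_0=14·0+1=1
a_1=1:  p_1=1·14+1=15,  q_1=1·1+0=1
a_2=4:  p_2=4·15+14=74,  q_2=4·1+1=5
a_3=1:  p_3=1·74+15=89,  q_3=1·5+1=6
fundamental: x₁=89, y₁=6  (since 7921 − 220·36 = 1)

89 6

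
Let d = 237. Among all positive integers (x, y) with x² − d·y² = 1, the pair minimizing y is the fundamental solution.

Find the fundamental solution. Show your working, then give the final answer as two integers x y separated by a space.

√237 → a₀=15, period (2,1,1,7,10,7,1,1,2,30); ℓ=10 even so k=9
i=0: a=15 ⇒ p=15, q=1
i=1: a=2 ⇒ p=31, q=2
i=2: a=1 ⇒ p=46, q=3
i=3: a=1 ⇒ p=77, q=5
i=4: a=7 ⇒ p=585, q=38
i=5: a=10 ⇒ p=5927, q=385
i=6: a=7 ⇒ p=42074, q=2733
…
i=8: a=1 ⇒ p=90075, q=5851
i=9: a=2 ⇒ p=228151, q=14820
(x₁, y₁) = (228151, 14820);  228151² − 237·14820² = 1 ✓

228151 14820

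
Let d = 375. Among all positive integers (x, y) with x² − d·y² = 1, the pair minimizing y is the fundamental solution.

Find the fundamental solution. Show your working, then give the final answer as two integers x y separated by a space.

√375 → a₀=19, period (2,1,2,1,5,1,2,1,2,38); ℓ=10 even so k=9
step 0: (19, 1)  from 19·(1,0) + (0,1)
…
step 6: (1433, 74)  from 1·(1220,63) + (213,11)
step 7: (4086, 211)  from 2·(1433,74) + (1220,63)
step 8: (5519, 285)  from 1·(4086,211) + (1433,74)
step 9: (15124, 781)  from 2·(5519,285) + (4086,211)
→ (15124, 781).  Check: 15124²=228735376, 375·781²=228735375, difference 1.

15124 781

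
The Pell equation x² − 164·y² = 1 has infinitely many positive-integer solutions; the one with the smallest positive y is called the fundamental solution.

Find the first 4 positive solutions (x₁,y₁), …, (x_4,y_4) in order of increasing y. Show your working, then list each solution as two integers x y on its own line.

√164 → a₀=12, period (1,4,6,4,1,24); ℓ=6 even so k=5
i=0: a=12 ⇒ p=12, q=1
…
i=2: a=4 ⇒ p=64, q=5
…
i=4: a=4 ⇒ p=1652, q=129
i=5: a=1 ⇒ p=2049, q=160
(x₁, y₁) = (2049, 160);  2049² − 164·160² = 1 ✓
n=2: (2049,160)∘(2049,160) = (2049·2049+164·160·160, 2049·160+160·2049) = (8396801,655680)
n=3: (8396801,655680)∘(2049,160) = (2049·8396801+164·160·655680, 2049·655680+160·8396801) = (34410088449,2686976480)
n=4: (34410088449,2686976480)∘(2049,160) = (2049·34410088449+164·160·2686976480, 2049·2686976480+160·34410088449) = (141012534067201,11011228959360)

2049 160
8396801 655680
34410088449 2686976480
141012534067201 11011228959360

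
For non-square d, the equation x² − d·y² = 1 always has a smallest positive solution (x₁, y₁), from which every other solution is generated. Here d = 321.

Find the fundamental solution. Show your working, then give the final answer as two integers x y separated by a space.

√321 = [17; 1,10,1,34, …], period ℓ=4 (even) → k=3
a_0=17:  p_0=17·1+0=17,  q_0=17·0+1=1
…
a_2=10:  p_2=10·18+17=197,  q_2=10·1+1=11
a_3=1:  p_3=1·197+18=215,  q_3=1·11+1=12
fundamental: x₁=215, y₁=12  (since 46225 − 321·144 = 1)

215 12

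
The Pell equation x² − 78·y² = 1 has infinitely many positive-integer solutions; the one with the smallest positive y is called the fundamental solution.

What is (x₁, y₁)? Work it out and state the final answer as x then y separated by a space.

53 6

√78 → a₀=8, period (1,4,1,16); ℓ=4 even so k=3
k=0  a_k=8  p_k/q_k = 8/1
k=1  a_k=1  p_k/q_k = 9/1
k=2  a_k=4  p_k/q_k = 44/5
k=3  a_k=1  p_k/q_k = 53/6
fundamental: x₁=53, y₁=6  (since 2809 − 78·36 = 1)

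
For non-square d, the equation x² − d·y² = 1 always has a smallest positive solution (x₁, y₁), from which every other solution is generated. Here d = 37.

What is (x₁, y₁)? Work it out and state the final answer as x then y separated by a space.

73 12

[6; 12] for √37; ℓ=1 ⇒ convergent index 1
i=0: a=6 ⇒ p=6, q=1
i=1: a=12 ⇒ p=73, q=12
fundamental: x₁=73, y₁=12  (since 5329 − 37·144 = 1)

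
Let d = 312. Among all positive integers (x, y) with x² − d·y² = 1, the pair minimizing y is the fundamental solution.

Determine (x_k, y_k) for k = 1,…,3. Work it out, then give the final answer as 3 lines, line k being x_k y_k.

53 3
5617 318
595349 33705

√312 = [17; 1,1,1,34, …], period ℓ=4 (even) → k=3
a_0=17:  p_0=17·1+0=17,  q_0=17·0+1=1
a_1=1:  p_1=1·17+1=18,  q_1=1·1+0=1
a_2=1:  p_2=1·18+17=35,  q_2=1·1+1=2
a_3=1:  p_3=1·35+18=53,  q_3=1·2+1=3
→ (53, 3).  Check: 53²=2809, 312·3²=2808, difference 1.
(53+3√312)^2 = 5617 + 318√312
(53+3√312)^3 = 595349 + 33705√312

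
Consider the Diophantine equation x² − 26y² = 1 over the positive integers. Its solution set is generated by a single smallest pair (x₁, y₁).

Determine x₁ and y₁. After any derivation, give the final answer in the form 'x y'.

[5; 10] for √26; ℓ=1 ⇒ convergent index 1
step 0: (5, 1)  from 5·(1,0) + (0,1)
step 1: (51, 10)  from 10·(5,1) + (1,0)
→ (51, 10).  Check: 51²=2601, 26·10²=2600, difference 1.

51 10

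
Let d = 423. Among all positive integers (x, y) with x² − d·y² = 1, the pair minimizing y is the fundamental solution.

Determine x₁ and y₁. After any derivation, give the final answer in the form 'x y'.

4607 224

√423 → a₀=20, period (1,1,3,4,3,1,1,40); ℓ=8 even so k=7
a_0=20:  p_0=20·1+0=20,  q_0=20·0+1=1
a_1=1:  p_1=1·20+1=21,  q_1=1·1+0=1
a_2=1:  p_2=1·21+20=41,  q_2=1·1+1=2
a_3=3:  p_3=3·41+21=144,  q_3=3·2+1=7
…
a_6=1:  p_6=1·1995+617=2612,  q_6=1·97+30=127
a_7=1:  p_7=1·2612+1995=4607,  q_7=1·127+97=224
fundamental: x₁=4607, y₁=224  (since 21224449 − 423·50176 = 1)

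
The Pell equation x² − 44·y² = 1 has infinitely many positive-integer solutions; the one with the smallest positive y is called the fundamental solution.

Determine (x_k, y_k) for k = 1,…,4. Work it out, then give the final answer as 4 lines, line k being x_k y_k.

√44 → a₀=6, period (1,1,1,2,1,1,1,12); ℓ=8 even so k=7
a_0=6:  p_0=6·1+0=6,  q_0=6·0+1=1
a_1=1:  p_1=1·6+1=7,  q_1=1·1+0=1
a_2=1:  p_2=1·7+6=13,  q_2=1·1+1=2
a_3=1:  p_3=1·13+7=20,  q_3=1·2+1=3
a_4=2:  p_4=2·20+13=53,  q_4=2·3+2=8
a_5=1:  p_5=1·53+20=73,  q_5=1·8+3=11
a_6=1:  p_6=1·73+53=126,  q_6=1·11+8=19
a_7=1:  p_7=1·126+73=199,  q_7=1·19+11=30
(x₁, y₁) = (199, 30);  199² − 44·30² = 1 ✓
k=2:  x_2 = 199·199+44·30·30 = 79201,  y_2 = 199·30+30·199 = 11940
k=3:  x_3 = 199·79201+44·30·11940 = 31521799,  y_3 = 199·11940+30·79201 = 4752090
k=4:  x_4 = 199·31521799+44·30·4752090 = 12545596801,  y_4 = 199·4752090+30·31521799 = 1891319880

199 30
79201 11940
31521799 4752090
12545596801 1891319880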